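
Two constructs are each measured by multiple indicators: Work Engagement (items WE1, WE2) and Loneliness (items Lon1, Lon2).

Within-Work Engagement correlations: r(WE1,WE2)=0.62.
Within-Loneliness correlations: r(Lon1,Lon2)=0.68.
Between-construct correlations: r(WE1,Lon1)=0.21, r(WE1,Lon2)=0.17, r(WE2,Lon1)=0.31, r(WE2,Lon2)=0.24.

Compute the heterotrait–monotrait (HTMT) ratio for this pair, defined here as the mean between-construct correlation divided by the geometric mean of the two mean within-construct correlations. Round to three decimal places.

Between-construct mean = 0.93/4 = 0.2325.
Mean within-WE = 0.62/1 = 0.6200; mean within-Lon = 0.68/1 = 0.6800.
Geometric mean = √(0.6200 × 0.6800) = 0.6493.
HTMT = 0.2325 / 0.6493 = 0.358.

0.358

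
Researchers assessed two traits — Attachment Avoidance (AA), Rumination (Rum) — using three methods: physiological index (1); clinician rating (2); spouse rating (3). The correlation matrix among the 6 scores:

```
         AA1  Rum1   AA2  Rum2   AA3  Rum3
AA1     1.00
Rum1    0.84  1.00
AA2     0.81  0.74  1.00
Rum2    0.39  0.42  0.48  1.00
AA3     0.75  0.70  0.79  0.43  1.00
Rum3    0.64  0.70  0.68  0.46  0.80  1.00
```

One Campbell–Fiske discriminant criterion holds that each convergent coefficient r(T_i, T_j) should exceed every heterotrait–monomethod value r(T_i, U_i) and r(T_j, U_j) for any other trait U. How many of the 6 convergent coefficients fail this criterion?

6

Checking each validity diagonal entry against its comparison values:
AA (methods 1·2): 0.81 vs {0.84, 0.48} → fail.
AA (methods 1·3): 0.75 vs {0.84, 0.80} → fail.
AA (methods 2·3): 0.79 vs {0.48, 0.80} → fail.
Rum (methods 1·2): 0.42 vs {0.84, 0.48} → fail.
Rum (methods 1·3): 0.70 vs {0.84, 0.80} → fail.
Rum (methods 2·3): 0.46 vs {0.48, 0.80} → fail.
6 of 6 fail.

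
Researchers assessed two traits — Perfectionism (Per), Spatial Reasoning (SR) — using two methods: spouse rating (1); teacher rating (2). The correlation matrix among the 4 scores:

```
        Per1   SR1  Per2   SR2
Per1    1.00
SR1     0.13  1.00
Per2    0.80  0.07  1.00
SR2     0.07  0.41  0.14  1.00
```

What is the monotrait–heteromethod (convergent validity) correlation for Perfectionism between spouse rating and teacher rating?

0.80

Same trait (Per), different methods: r(Per1, Per2) = 0.80.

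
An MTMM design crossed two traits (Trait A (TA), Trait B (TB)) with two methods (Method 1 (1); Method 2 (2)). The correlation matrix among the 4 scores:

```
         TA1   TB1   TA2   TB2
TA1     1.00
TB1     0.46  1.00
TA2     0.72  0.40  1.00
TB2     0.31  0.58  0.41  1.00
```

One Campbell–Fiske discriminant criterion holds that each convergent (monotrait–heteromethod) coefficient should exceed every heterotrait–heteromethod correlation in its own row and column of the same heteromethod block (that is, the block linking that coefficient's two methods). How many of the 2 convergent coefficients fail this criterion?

Convergent coefficients and their comparison sets:
TA (methods 1·2): 0.72 vs {0.31, 0.40} → pass.
TB (methods 1·2): 0.58 vs {0.40, 0.31} → pass.
0 of 2 fail.

0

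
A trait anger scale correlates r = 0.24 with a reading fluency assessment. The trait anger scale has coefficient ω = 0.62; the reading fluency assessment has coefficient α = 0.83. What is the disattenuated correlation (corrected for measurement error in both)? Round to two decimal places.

0.33

r_true = r_obs / √(r_xx · r_yy) = 0.24 / √(0.62 × 0.83) = 0.24 / √0.5146 = 0.24 / 0.7174 ≈ 0.33.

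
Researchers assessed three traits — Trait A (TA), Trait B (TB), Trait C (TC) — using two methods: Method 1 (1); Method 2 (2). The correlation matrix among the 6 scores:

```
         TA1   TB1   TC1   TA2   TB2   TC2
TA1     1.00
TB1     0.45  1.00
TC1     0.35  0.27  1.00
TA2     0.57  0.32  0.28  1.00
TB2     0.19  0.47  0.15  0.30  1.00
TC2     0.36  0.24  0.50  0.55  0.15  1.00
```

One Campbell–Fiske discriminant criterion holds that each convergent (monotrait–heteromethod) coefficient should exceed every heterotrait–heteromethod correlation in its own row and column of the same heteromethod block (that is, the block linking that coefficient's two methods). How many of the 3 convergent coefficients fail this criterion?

0

Checking each validity diagonal entry against its comparison values:
TA (methods 1·2): 0.57 vs {0.19, 0.32, 0.36, 0.28} → pass.
TB (methods 1·2): 0.47 vs {0.32, 0.19, 0.24, 0.15} → pass.
TC (methods 1·2): 0.50 vs {0.28, 0.36, 0.15, 0.24} → pass.
0 of 3 fail.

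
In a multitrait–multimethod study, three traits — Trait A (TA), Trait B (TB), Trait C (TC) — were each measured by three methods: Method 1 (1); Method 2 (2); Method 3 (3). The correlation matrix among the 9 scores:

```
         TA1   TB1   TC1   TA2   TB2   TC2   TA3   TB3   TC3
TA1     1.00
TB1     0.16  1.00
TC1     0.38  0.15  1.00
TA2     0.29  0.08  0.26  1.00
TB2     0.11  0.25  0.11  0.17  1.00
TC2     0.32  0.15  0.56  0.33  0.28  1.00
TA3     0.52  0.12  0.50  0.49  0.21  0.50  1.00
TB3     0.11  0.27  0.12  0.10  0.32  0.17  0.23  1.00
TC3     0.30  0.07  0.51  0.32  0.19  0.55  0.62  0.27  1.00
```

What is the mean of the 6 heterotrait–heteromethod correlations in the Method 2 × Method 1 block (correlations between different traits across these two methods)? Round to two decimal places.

HTHM values (method 2 × method 1): 0.08, 0.26, 0.11, 0.11, 0.32, 0.15; mean = 1.03/6 = 0.17.

0.17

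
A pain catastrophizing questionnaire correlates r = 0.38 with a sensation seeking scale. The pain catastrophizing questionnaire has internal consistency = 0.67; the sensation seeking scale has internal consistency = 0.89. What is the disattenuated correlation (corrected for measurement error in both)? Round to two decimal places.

r_true = r_obs / √(r_xx · r_yy) = 0.38 / √(0.67 × 0.89) = 0.38 / √0.5963 = 0.38 / 0.7722 ≈ 0.49.

0.49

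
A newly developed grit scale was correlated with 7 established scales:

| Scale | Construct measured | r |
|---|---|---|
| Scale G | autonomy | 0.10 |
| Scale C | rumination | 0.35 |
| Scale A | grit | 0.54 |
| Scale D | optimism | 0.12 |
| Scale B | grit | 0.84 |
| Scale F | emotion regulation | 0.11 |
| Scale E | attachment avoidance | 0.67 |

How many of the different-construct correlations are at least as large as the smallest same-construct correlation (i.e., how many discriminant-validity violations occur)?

Convergent (same construct = grit): Scale A, Scale B.
Smallest convergent = 0.54. Discriminant values: 0.10, 0.35, 0.12, 0.11, 0.67; count ≥ 0.54 → 1.

1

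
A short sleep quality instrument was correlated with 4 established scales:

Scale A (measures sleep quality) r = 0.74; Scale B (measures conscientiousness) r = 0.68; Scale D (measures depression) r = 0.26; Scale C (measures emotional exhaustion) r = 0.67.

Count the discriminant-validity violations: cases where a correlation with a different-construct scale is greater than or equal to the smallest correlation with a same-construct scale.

Convergent (same construct = sleep quality): Scale A.
Smallest convergent = 0.74. Discriminant values: 0.68, 0.26, 0.67; count ≥ 0.74 → 0.

0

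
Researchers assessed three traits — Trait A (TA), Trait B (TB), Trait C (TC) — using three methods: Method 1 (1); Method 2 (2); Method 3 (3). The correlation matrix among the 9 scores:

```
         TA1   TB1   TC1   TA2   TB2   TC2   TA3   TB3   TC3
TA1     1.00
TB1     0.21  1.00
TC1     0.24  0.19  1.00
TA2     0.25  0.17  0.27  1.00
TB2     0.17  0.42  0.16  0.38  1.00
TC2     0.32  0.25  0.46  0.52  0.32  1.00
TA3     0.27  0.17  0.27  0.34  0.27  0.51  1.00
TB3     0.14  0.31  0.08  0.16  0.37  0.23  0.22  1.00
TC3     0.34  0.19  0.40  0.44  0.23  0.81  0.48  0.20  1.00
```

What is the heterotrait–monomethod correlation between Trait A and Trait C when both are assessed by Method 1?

Different traits, same method: r(TA1, TC1) = 0.24.

0.24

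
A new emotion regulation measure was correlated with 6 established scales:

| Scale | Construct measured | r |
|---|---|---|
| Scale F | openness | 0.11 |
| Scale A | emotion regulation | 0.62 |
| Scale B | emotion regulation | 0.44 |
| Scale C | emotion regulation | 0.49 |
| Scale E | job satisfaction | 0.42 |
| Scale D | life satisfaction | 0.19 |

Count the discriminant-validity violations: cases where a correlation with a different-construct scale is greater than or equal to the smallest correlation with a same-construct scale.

Convergent (same construct = emotion regulation): Scale A, Scale B, Scale C.
Smallest convergent = 0.44. Discriminant values: 0.11, 0.42, 0.19; count ≥ 0.44 → 0.

0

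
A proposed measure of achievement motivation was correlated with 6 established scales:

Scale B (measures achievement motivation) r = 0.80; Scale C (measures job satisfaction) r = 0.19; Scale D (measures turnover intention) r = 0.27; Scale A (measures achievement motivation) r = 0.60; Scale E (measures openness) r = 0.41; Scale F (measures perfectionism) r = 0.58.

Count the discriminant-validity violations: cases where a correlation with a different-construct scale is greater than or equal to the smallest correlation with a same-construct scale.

Convergent (same construct = achievement motivation): Scale B, Scale A.
Smallest convergent = 0.60. Discriminant values: 0.19, 0.27, 0.41, 0.58; count ≥ 0.60 → 0.

0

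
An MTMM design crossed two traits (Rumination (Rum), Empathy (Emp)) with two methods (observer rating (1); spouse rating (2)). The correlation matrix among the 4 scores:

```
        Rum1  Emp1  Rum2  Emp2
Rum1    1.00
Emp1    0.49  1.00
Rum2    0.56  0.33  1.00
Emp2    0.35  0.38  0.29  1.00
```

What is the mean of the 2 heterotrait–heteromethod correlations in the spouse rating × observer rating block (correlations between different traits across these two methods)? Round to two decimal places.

HTHM values (method 2 × method 1): 0.33, 0.35; mean = 0.68/2 = 0.34.

0.34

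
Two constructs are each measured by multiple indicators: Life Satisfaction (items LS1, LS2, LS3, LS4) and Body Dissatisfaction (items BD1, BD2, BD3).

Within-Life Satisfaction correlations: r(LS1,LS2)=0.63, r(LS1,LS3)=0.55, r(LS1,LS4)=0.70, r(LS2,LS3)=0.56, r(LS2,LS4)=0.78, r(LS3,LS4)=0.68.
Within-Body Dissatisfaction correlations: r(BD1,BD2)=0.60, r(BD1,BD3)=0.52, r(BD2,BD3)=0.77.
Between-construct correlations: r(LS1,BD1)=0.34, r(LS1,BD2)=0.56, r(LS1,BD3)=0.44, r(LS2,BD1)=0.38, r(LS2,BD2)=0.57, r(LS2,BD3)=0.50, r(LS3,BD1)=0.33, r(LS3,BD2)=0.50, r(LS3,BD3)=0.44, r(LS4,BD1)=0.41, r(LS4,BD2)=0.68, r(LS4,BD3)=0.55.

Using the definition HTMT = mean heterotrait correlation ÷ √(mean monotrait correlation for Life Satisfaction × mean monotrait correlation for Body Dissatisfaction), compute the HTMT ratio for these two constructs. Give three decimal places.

Between-construct mean = 5.70/12 = 0.4750.
Mean within-LS = 3.90/6 = 0.6500; mean within-BD = 1.89/3 = 0.6300.
Geometric mean = √(0.6500 × 0.6300) = 0.6399.
HTMT = 0.4750 / 0.6399 = 0.742.

0.742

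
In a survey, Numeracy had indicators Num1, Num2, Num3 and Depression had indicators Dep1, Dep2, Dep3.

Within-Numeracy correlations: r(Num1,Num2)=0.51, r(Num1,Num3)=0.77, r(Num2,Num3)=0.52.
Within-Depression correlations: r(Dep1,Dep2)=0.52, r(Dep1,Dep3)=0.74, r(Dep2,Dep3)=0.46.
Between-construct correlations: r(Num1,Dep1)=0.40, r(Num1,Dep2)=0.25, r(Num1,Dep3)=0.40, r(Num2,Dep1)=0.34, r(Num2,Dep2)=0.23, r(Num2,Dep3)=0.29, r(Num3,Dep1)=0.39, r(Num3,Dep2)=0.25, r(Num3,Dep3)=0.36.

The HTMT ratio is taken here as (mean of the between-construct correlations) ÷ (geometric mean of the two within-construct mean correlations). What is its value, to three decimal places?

Mean heterotrait r = 2.91/9 = 0.3233.
Mean within-Num = 1.80/3 = 0.6000; mean within-Dep = 1.72/3 = 0.5733.
Geometric mean = √(0.6000 × 0.5733) = 0.5865.
HTMT = 0.3233 / 0.5865 = 0.551.

0.551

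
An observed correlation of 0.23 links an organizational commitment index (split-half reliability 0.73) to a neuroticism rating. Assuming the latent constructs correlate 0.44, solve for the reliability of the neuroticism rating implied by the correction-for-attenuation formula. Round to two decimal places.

0.37

r_true = r_obs / √(r_xx · r_yy) ⇒ 0.44 = 0.23 / √(0.73 · r_yy).
√(0.73 · r_yy) = 0.23 / 0.44 = 0.5227; 0.73 · r_yy = 0.2732; r_yy = 0.2732 / 0.73 ≈ 0.37.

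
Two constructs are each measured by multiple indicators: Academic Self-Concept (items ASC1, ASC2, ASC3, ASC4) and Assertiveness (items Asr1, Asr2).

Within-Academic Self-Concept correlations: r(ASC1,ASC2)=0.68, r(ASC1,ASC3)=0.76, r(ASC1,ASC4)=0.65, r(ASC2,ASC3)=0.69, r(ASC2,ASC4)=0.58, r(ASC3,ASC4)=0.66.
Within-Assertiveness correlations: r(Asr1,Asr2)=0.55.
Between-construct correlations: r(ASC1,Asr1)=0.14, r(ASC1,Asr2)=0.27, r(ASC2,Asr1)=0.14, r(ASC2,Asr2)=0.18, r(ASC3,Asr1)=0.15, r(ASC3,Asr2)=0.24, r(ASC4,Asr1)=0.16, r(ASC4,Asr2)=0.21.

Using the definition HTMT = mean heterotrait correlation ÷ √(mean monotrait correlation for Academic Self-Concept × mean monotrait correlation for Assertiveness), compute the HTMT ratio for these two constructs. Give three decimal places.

Between-construct mean = 1.49/8 = 0.1863.
Mean within-ASC = 4.02/6 = 0.6700; mean within-Asr = 0.55/1 = 0.5500.
Geometric mean = √(0.6700 × 0.5500) = 0.6070.
HTMT = 0.1863 / 0.6070 = 0.307.

0.307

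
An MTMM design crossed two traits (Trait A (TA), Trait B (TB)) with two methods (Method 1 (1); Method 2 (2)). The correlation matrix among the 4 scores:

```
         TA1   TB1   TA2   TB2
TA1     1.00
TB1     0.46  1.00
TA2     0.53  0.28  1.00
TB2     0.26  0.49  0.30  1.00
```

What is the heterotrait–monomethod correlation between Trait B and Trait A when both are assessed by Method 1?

0.46

Different traits, same method: r(TB1, TA1) = 0.46.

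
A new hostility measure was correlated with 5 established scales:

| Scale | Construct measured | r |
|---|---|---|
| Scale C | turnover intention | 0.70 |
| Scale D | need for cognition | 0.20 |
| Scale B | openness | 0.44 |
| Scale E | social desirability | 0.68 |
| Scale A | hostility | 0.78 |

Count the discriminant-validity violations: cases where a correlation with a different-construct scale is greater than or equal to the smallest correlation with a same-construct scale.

0

Convergent (same construct = hostility): Scale A.
Smallest convergent = 0.78. Discriminant values: 0.70, 0.20, 0.44, 0.68; count ≥ 0.78 → 0.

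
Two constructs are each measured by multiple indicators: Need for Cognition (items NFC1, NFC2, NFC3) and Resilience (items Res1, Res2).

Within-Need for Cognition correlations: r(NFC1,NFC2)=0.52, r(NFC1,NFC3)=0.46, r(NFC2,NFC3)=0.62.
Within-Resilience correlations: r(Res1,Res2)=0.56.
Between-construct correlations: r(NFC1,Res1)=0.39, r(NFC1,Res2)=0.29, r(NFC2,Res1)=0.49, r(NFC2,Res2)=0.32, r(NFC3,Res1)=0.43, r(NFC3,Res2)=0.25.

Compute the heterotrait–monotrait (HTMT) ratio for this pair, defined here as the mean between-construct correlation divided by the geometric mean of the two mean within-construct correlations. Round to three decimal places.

Mean heterotrait r = 2.17/6 = 0.3617.
Mean within-NFC = 1.60/3 = 0.5333; mean within-Res = 0.56/1 = 0.5600.
Geometric mean = √(0.5333 × 0.5600) = 0.5465.
HTMT = 0.3617 / 0.5465 = 0.662.

0.662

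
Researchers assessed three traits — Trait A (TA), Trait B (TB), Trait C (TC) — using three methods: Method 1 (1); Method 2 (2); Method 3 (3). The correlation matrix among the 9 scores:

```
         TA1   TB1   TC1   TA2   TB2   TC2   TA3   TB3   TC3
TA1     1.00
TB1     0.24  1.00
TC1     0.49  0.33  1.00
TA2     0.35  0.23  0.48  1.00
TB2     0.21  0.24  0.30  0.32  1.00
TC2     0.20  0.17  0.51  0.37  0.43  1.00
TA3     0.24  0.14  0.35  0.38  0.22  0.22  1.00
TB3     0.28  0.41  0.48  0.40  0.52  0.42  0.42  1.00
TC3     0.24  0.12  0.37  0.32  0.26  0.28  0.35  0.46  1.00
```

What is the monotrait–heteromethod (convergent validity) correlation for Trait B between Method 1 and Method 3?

0.41

Same trait (TB), different methods: r(TB1, TB3) = 0.41.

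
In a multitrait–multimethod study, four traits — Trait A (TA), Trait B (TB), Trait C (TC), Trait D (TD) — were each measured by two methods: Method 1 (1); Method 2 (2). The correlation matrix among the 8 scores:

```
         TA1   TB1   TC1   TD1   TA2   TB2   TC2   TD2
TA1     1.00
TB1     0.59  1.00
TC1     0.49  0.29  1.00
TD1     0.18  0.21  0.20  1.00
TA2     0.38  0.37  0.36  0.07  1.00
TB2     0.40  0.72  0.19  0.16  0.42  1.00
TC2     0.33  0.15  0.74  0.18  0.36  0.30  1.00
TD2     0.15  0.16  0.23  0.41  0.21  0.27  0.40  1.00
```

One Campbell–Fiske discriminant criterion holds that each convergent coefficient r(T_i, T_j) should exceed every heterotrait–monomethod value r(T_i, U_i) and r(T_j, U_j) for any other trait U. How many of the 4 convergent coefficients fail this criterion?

1

Each convergent coefficient versus the relevant comparison correlations:
TA (methods 1·2): 0.38 vs {0.59, 0.42, 0.49, 0.36, 0.18, 0.21} → fail.
TB (methods 1·2): 0.72 vs {0.59, 0.42, 0.29, 0.30, 0.21, 0.27} → pass.
TC (methods 1·2): 0.74 vs {0.49, 0.36, 0.29, 0.30, 0.20, 0.40} → pass.
TD (methods 1·2): 0.41 vs {0.18, 0.21, 0.21, 0.27, 0.20, 0.40} → pass.
1 of 4 fail.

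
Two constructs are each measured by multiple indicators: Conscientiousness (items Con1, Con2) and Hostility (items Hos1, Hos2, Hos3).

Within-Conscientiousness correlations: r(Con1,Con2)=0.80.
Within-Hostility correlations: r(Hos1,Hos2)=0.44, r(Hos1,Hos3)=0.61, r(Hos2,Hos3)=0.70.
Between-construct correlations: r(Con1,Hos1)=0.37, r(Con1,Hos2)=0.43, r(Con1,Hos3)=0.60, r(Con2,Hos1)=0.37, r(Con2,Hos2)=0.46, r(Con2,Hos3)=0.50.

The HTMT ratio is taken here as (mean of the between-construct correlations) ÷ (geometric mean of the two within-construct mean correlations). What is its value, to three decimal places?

0.666

Between-construct mean = 2.73/6 = 0.4550.
Mean within-Con = 0.80/1 = 0.8000; mean within-Hos = 1.75/3 = 0.5833.
Geometric mean = √(0.8000 × 0.5833) = 0.6831.
HTMT = 0.4550 / 0.6831 = 0.666.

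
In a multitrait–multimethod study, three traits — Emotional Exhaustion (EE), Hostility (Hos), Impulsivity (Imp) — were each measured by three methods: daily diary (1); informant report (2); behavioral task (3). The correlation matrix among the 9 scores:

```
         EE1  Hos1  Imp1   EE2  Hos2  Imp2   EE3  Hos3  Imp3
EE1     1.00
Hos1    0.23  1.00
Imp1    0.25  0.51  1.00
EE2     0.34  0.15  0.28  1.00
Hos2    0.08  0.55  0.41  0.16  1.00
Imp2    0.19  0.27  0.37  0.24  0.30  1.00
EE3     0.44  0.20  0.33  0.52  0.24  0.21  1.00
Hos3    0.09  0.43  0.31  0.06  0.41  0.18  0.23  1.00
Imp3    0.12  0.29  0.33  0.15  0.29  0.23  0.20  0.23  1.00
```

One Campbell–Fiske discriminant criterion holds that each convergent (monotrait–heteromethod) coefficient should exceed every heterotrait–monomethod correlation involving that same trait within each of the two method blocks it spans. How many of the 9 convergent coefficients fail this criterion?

4

Each convergent coefficient versus the relevant comparison correlations:
EE (methods 1·2): 0.34 vs {0.23, 0.16, 0.25, 0.24} → pass.
EE (methods 1·3): 0.44 vs {0.23, 0.23, 0.25, 0.20} → pass.
EE (methods 2·3): 0.52 vs {0.16, 0.23, 0.24, 0.20} → pass.
Hos (methods 1·2): 0.55 vs {0.23, 0.16, 0.51, 0.30} → pass.
Hos (methods 1·3): 0.43 vs {0.23, 0.23, 0.51, 0.23} → fail.
Hos (methods 2·3): 0.41 vs {0.16, 0.23, 0.30, 0.23} → pass.
Imp (methods 1·2): 0.37 vs {0.25, 0.24, 0.51, 0.30} → fail.
Imp (methods 1·3): 0.33 vs {0.25, 0.20, 0.51, 0.23} → fail.
Imp (methods 2·3): 0.23 vs {0.24, 0.20, 0.30, 0.23} → fail.
4 of 9 fail.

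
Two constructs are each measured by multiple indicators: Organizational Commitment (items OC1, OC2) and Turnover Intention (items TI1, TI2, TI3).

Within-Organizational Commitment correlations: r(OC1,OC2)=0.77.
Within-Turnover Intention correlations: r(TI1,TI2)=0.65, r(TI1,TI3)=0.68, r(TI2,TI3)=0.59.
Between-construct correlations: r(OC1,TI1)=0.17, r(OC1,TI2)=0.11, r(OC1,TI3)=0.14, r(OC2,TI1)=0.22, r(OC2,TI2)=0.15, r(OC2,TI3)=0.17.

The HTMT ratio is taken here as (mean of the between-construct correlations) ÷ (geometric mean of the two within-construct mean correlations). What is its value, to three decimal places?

Mean between = 0.96/6 = 0.1600.
Mean within-OC = 0.77/1 = 0.7700; mean within-TI = 1.92/3 = 0.6400.
Geometric mean = √(0.7700 × 0.6400) = 0.7020.
HTMT = 0.1600 / 0.7020 = 0.228.

0.228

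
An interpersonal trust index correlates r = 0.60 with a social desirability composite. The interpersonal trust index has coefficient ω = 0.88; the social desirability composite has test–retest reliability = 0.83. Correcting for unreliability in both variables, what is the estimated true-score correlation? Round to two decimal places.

r_true = r_obs / √(r_xx · r_yy) = 0.60 / √(0.88 × 0.83) = 0.60 / √0.7304 = 0.60 / 0.8546 ≈ 0.70.

0.70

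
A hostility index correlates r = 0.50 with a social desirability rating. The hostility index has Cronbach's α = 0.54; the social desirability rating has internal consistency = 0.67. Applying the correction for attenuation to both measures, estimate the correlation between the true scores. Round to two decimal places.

r_true = r_obs / √(r_xx · r_yy) = 0.50 / √(0.54 × 0.67) = 0.50 / √0.3618 = 0.50 / 0.6015 ≈ 0.83.

0.83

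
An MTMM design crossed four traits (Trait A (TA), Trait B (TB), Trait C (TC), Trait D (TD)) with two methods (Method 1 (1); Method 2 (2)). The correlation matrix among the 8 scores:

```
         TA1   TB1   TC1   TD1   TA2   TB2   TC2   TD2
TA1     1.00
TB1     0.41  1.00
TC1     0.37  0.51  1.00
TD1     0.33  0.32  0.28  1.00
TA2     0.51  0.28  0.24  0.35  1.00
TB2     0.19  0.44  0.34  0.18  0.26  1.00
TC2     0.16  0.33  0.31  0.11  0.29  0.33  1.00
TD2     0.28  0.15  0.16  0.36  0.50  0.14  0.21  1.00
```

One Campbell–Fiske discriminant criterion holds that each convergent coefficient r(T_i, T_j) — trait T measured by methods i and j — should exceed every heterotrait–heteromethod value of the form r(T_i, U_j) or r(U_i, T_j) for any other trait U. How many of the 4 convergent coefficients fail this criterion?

Convergent coefficients and their comparison sets:
TA (methods 1·2): 0.51 vs {0.19, 0.28, 0.16, 0.24, 0.28, 0.35} → pass.
TB (methods 1·2): 0.44 vs {0.28, 0.19, 0.33, 0.34, 0.15, 0.18} → pass.
TC (methods 1·2): 0.31 vs {0.24, 0.16, 0.34, 0.33, 0.16, 0.11} → fail.
TD (methods 1·2): 0.36 vs {0.35, 0.28, 0.18, 0.15, 0.11, 0.16} → pass.
1 of 4 fail.

1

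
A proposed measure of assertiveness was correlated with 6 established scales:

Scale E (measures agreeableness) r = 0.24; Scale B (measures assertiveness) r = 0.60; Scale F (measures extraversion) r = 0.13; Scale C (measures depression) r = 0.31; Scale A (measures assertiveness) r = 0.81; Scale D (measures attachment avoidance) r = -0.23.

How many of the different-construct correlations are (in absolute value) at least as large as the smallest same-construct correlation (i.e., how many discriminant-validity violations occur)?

Convergent (same construct = assertiveness): Scale B, Scale A.
Smallest convergent = 0.60. Discriminant |r|: 0.24, 0.13, 0.31, 0.23; count ≥ 0.60 → 0.

0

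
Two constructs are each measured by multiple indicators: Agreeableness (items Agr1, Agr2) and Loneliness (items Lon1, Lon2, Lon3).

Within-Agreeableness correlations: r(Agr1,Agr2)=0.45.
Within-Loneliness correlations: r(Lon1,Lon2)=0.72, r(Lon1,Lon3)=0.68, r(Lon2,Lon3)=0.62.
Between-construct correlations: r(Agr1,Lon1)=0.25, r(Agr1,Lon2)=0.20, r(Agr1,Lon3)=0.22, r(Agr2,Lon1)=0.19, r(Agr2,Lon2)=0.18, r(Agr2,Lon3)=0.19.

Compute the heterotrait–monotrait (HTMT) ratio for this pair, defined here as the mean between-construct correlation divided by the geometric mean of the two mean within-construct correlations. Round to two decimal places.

0.37

Mean heterotrait r = 1.23/6 = 0.2050.
Mean within-Agr = 0.45/1 = 0.4500; mean within-Lon = 2.02/3 = 0.6733.
Geometric mean = √(0.4500 × 0.6733) = 0.5504.
HTMT = 0.2050 / 0.5504 = 0.37.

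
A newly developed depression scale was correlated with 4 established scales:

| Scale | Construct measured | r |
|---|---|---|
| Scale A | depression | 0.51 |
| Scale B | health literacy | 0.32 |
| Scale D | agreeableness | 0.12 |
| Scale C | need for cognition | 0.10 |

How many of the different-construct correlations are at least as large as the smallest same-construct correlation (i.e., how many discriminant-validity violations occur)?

0

Convergent (same construct = depression): Scale A.
Smallest convergent = 0.51. Discriminant values: 0.32, 0.12, 0.10; count ≥ 0.51 → 0.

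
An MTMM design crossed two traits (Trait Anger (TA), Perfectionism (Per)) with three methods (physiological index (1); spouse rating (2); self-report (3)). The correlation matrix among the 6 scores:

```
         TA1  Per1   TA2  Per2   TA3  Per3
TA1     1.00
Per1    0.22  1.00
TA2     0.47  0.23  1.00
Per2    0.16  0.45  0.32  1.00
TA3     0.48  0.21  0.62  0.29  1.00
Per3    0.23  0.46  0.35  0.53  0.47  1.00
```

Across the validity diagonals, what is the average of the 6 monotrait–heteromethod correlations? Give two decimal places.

0.50

Convergent values: 0.47, 0.48, 0.62, 0.45, 0.46, 0.53; mean = 3.01/6 = 0.50.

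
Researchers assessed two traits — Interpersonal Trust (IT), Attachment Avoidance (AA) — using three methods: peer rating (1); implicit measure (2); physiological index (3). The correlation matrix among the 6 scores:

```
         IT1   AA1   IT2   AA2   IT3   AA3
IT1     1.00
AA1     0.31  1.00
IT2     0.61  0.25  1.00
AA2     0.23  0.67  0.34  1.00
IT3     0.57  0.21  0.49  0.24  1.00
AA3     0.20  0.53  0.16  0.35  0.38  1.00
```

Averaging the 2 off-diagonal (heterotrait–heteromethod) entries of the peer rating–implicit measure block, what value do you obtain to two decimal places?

0.24

HTHM values (method 1 × method 2): 0.23, 0.25; mean = 0.48/2 = 0.24.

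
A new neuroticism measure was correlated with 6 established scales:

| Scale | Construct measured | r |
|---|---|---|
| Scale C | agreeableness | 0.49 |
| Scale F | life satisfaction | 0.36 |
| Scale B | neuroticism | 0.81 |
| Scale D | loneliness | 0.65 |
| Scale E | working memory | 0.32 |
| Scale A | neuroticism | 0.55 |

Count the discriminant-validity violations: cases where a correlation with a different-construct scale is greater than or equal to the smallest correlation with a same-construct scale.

Convergent (same construct = neuroticism): Scale B, Scale A.
Smallest convergent = 0.55. Discriminant values: 0.49, 0.36, 0.65, 0.32; count ≥ 0.55 → 1.

1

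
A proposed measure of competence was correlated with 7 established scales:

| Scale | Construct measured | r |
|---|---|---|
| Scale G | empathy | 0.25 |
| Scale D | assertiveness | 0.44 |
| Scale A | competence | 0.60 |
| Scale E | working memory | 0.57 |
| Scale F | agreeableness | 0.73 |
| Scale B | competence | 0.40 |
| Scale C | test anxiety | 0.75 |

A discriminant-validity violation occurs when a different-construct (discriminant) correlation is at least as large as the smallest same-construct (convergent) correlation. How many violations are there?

Convergent (same construct = competence): Scale A, Scale B.
Smallest convergent = 0.40. Discriminant values: 0.25, 0.44, 0.57, 0.73, 0.75; count ≥ 0.40 → 4.

4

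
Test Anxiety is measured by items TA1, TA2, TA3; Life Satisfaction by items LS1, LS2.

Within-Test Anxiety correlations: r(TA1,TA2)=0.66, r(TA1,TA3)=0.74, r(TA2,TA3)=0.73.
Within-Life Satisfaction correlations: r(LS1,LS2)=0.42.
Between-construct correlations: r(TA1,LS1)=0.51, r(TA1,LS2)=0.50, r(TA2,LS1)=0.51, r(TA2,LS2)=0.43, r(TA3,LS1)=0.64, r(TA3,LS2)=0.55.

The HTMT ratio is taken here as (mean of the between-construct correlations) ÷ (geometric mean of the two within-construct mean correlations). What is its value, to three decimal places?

0.958

Mean heterotrait r = 3.14/6 = 0.5233.
Mean within-TA = 2.13/3 = 0.7100; mean within-LS = 0.42/1 = 0.4200.
Geometric mean = √(0.7100 × 0.4200) = 0.5461.
HTMT = 0.5233 / 0.5461 = 0.958.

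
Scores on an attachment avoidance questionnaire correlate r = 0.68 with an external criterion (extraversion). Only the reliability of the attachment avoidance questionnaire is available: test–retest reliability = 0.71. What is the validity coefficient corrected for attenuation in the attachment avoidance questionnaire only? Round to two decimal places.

0.81

Single correction: r_c = r_obs / √r_xx = 0.68 / √0.71 = 0.68 / 0.8426 ≈ 0.81.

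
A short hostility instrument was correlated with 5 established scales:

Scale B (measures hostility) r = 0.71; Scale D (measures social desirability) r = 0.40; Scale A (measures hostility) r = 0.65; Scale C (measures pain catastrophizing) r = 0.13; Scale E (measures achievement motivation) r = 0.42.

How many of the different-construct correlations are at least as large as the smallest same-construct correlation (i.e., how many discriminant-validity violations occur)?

0

Convergent (same construct = hostility): Scale B, Scale A.
Smallest convergent = 0.65. Discriminant values: 0.40, 0.13, 0.42; count ≥ 0.65 → 0.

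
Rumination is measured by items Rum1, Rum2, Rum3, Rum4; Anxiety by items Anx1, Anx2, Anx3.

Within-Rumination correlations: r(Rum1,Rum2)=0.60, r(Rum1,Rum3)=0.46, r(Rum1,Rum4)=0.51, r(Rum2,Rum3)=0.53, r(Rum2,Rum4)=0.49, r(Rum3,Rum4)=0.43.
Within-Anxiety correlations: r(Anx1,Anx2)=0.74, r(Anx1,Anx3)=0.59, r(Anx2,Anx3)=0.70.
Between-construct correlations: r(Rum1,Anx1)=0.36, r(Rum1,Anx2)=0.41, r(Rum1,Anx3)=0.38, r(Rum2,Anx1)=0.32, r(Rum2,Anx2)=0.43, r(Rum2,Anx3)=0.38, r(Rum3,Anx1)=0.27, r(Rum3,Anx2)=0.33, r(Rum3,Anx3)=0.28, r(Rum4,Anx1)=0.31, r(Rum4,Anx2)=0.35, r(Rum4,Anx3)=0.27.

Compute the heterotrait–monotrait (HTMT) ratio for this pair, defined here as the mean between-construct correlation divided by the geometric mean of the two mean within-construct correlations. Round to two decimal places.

0.58

Mean between = 4.09/12 = 0.3408.
Mean within-Rum = 3.02/6 = 0.5033; mean within-Anx = 2.03/3 = 0.6767.
Geometric mean = √(0.5033 × 0.6767) = 0.5836.
HTMT = 0.3408 / 0.5836 = 0.58.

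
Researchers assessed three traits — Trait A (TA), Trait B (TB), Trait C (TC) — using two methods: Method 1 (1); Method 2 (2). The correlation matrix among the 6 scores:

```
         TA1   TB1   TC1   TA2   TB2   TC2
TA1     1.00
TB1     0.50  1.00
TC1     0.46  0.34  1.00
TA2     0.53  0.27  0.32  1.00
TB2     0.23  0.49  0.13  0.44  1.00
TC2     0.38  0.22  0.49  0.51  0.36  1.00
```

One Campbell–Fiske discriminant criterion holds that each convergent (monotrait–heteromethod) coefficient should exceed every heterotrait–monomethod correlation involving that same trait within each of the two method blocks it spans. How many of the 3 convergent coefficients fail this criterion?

Convergent coefficients and their comparison sets:
TA (methods 1·2): 0.53 vs {0.50, 0.44, 0.46, 0.51} → pass.
TB (methods 1·2): 0.49 vs {0.50, 0.44, 0.34, 0.36} → fail.
TC (methods 1·2): 0.49 vs {0.46, 0.51, 0.34, 0.36} → fail.
2 of 3 fail.

2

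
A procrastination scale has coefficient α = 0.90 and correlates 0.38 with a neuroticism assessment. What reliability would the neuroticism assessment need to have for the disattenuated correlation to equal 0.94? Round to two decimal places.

r_true = r_obs / √(r_xx · r_yy) ⇒ 0.94 = 0.38 / √(0.90 · r_yy).
√(0.90 · r_yy) = 0.38 / 0.94 = 0.4043; 0.90 · r_yy = 0.1635; r_yy = 0.1635 / 0.90 ≈ 0.18.

0.18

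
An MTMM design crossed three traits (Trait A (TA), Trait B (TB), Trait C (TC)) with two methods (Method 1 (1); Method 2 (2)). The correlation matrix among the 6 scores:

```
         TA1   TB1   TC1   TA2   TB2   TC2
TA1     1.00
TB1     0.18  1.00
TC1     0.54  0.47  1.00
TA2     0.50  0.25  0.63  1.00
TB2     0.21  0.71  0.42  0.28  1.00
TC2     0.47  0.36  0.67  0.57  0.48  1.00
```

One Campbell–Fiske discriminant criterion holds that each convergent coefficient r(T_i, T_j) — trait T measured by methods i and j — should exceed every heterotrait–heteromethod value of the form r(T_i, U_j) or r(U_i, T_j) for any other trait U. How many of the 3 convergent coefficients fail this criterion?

1

Checking each validity diagonal entry against its comparison values:
TA (methods 1·2): 0.50 vs {0.21, 0.25, 0.47, 0.63} → fail.
TB (methods 1·2): 0.71 vs {0.25, 0.21, 0.36, 0.42} → pass.
TC (methods 1·2): 0.67 vs {0.63, 0.47, 0.42, 0.36} → pass.
1 of 3 fail.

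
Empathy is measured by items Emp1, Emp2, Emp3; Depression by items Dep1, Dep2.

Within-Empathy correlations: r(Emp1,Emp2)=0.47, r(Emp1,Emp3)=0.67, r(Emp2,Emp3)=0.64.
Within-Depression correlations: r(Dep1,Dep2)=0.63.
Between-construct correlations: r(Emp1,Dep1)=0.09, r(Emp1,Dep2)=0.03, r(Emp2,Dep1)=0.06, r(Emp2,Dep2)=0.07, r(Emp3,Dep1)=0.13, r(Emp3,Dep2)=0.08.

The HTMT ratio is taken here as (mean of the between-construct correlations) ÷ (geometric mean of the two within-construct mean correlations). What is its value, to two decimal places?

Mean heterotrait r = 0.46/6 = 0.0767.
Mean within-Emp = 1.78/3 = 0.5933; mean within-Dep = 0.63/1 = 0.6300.
Geometric mean = √(0.5933 × 0.6300) = 0.6114.
HTMT = 0.0767 / 0.6114 = 0.13.

0.13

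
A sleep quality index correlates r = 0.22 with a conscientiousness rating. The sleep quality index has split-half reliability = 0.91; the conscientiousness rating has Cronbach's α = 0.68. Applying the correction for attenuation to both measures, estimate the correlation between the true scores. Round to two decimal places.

r_true = r_obs / √(r_xx · r_yy) = 0.22 / √(0.91 × 0.68) = 0.22 / √0.6188 = 0.22 / 0.7866 ≈ 0.28.

0.28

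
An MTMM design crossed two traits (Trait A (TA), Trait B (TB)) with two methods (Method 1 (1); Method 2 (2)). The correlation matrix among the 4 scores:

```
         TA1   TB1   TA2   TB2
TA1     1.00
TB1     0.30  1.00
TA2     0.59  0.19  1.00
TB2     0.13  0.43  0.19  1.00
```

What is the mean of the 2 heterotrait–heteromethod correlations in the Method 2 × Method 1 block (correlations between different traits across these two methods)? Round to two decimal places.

HTHM values (method 2 × method 1): 0.19, 0.13; mean = 0.32/2 = 0.16.

0.16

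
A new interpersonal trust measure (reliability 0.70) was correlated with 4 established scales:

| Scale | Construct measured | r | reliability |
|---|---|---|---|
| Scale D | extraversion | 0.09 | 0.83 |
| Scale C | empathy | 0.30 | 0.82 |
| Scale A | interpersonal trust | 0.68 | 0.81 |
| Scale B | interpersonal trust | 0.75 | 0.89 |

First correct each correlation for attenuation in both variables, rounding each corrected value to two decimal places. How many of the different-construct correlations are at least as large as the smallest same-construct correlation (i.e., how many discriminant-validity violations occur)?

Disattenuated r (r / √(r_scale · r_new)):
  Scale D (disc): 0.09 / √(0.83·0.70) = 0.12
  Scale C (disc): 0.30 / √(0.82·0.70) = 0.40
  Scale A (conv): 0.68 / √(0.81·0.70) = 0.90
  Scale B (conv): 0.75 / √(0.89·0.70) = 0.95
Smallest convergent = 0.90. Discriminant values: 0.12, 0.40; count ≥ 0.90 → 0.

0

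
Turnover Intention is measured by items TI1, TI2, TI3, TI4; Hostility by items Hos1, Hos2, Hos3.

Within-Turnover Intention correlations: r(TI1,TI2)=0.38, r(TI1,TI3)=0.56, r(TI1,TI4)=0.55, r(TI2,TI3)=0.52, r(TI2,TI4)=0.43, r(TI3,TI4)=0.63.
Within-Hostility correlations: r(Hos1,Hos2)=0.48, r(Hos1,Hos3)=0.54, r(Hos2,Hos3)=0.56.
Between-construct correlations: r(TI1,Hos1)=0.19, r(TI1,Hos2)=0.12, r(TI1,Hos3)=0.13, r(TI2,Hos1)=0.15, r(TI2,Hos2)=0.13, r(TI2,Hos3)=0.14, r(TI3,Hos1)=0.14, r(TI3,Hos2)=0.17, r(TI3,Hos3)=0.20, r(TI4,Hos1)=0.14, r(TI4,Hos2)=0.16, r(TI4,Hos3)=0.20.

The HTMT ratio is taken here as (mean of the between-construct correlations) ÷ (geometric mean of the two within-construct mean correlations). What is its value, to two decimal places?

Mean heterotrait r = 1.87/12 = 0.1558.
Mean within-TI = 3.07/6 = 0.5117; mean within-Hos = 1.58/3 = 0.5267.
Geometric mean = √(0.5117 × 0.5267) = 0.5191.
HTMT = 0.1558 / 0.5191 = 0.30.

0.30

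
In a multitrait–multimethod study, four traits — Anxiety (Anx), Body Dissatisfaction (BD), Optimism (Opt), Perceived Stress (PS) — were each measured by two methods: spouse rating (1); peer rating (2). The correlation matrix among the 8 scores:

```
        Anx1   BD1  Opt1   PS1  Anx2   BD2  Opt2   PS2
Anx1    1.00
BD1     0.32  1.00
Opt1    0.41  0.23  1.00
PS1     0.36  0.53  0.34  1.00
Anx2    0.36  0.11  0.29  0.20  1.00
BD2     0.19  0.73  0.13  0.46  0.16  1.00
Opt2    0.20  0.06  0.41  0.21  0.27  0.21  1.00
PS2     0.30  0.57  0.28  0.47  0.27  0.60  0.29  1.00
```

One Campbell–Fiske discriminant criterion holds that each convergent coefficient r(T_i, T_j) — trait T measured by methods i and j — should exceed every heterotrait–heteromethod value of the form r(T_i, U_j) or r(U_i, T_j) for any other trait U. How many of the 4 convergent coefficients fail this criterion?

Convergent coefficients and their comparison sets:
Anx (methods 1·2): 0.36 vs {0.19, 0.11, 0.20, 0.29, 0.30, 0.20} → pass.
BD (methods 1·2): 0.73 vs {0.11, 0.19, 0.06, 0.13, 0.57, 0.46} → pass.
Opt (methods 1·2): 0.41 vs {0.29, 0.20, 0.13, 0.06, 0.28, 0.21} → pass.
PS (methods 1·2): 0.47 vs {0.20, 0.30, 0.46, 0.57, 0.21, 0.28} → fail.
1 of 4 fail.

1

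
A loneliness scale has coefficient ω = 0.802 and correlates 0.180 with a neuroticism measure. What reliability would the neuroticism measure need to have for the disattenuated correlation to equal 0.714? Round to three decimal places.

0.079

r_true = r_obs / √(r_xx · r_yy) ⇒ 0.714 = 0.180 / √(0.802 · r_yy).
√(0.802 · r_yy) = 0.180 / 0.714 = 0.2521; 0.802 · r_yy = 0.0636; r_yy = 0.0636 / 0.802 ≈ 0.079.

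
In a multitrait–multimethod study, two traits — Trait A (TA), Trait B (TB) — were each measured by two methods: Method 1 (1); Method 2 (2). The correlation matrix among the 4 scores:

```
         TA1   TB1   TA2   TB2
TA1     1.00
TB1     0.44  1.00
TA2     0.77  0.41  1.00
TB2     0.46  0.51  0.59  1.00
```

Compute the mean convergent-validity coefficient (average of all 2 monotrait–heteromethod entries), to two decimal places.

0.64

Convergent values: 0.77, 0.51; mean = 1.28/2 = 0.64.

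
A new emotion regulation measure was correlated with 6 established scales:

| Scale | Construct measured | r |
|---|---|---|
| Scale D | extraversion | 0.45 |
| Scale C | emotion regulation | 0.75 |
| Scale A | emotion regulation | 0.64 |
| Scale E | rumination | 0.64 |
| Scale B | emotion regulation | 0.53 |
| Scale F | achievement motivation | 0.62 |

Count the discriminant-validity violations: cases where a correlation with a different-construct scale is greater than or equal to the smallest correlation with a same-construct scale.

2

Convergent (same construct = emotion regulation): Scale C, Scale A, Scale B.
Smallest convergent = 0.53. Discriminant values: 0.45, 0.64, 0.62; count ≥ 0.53 → 2.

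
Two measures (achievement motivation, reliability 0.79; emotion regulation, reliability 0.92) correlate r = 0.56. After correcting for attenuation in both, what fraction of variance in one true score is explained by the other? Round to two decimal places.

Disattenuated r = 0.56 / √(0.79 × 0.92) = 0.56 / 0.8525 = 0.6569.
Shared true-score variance = 0.6569² = 0.4315 ≈ 0.43.

0.43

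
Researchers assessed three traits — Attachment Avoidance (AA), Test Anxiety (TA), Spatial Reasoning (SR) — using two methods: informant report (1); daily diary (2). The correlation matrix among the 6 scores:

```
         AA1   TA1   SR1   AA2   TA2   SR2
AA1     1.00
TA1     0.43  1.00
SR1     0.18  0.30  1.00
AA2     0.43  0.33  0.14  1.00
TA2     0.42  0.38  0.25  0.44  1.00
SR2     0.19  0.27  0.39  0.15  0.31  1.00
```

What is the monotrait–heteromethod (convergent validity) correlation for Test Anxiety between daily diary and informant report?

0.38

Same trait (TA), different methods: r(TA2, TA1) = 0.38.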